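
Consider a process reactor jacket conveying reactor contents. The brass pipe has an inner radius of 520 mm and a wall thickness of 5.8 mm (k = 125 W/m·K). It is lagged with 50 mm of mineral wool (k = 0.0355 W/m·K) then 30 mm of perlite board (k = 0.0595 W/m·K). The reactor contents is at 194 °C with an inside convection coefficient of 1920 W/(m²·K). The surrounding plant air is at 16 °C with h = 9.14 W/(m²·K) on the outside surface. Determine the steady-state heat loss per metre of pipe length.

For a radial system each layer contributes R = ln(r_out/r_in)/(2πkL); films add R = 1/(hA).
R_inner film = 1/(h_i·2πr₁L) = 1/(1920×2π×0.52×1) = 1.594×10^-4 K/W
R_brass pipe wall = ln(525.8/520)/(2π×125×1) = 1.412×10^-5 K/W
R_mineral wool = ln(575.8/525.8)/(2π×0.0355×1) = 0.4073 K/W
R_perlite board = ln(605.8/575.8)/(2π×0.0595×1) = 0.1359 K/W
R_outer film = 1/(h_o·2πr_oL) = 1/(9.14×2π×0.6058×1) = 0.02874 K/W
R_total = 0.572 K/W
Q = ΔT/R_total = 178/0.572

q′ ≈ 311 W/m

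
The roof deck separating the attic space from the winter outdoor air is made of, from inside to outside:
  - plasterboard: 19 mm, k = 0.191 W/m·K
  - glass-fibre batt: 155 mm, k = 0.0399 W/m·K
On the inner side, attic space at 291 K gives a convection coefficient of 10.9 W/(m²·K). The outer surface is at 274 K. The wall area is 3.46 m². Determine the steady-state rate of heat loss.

Treating each layer as a thermal resistance in series:
R_inner film = 1/(h_i·A) = 1/(10.9×3.46) = 0.02652 K/W
R_plasterboard = L/(kA) = 0.019/(0.191×3.46) = 0.02875 K/W
R_glass-fibre batt = L/(kA) = 0.155/(0.0399×3.46) = 1.123 K/W
R_total = 1.178 K/W
Q = ΔT / R_total = 17 / 1.178

Q ≈ 14.4 W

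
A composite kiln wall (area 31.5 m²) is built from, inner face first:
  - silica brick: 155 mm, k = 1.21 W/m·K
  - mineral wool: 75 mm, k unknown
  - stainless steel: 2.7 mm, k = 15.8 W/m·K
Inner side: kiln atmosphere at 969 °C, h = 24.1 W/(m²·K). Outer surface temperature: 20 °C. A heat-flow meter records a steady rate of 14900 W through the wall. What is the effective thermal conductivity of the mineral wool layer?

k ≈ 0.0408 W/(m·K)

Series thermal resistances:
R_inner film = 1/(h_i·A) = 1/(24.1×31.5) = 0.001317 K/W
R_silica brick = L/(kA) = 0.155/(1.21×31.5) = 0.004067 K/W
R_stainless steel = L/(kA) = 0.0027/(15.8×31.5) = 5.425×10^-6 K/W
Sum of known resistances R_other = 0.005389 K/W
Total R = ΔT/Q = 949/14900 = 0.06369 K/W
R_mineral wool = R_total − R_other = 0.0583 K/W
k = L/(R·A) = 0.075/(0.0583×31.5)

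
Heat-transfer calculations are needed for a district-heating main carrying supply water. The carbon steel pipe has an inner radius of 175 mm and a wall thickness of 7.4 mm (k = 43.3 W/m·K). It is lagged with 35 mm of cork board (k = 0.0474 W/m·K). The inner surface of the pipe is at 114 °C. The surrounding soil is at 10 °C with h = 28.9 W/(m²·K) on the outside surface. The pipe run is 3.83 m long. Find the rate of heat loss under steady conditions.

Q ≈ 648 W

Cylindrical conduction, so R = ln(r₂/r₁)/(2πkL) per layer, in series:
R_carbon steel pipe wall = ln(182.4/175)/(2π×43.3×3.83) = 3.975×10^-5 K/W
R_cork board = ln(217.4/182.4)/(2π×0.0474×3.83) = 0.1539 K/W
R_outer film = 1/(h_o·2πr_oL) = 1/(28.9×2π×0.2174×3.83) = 0.006614 K/W
R_total = 0.1605 K/W
Q = ΔT/R_total = 104/0.1605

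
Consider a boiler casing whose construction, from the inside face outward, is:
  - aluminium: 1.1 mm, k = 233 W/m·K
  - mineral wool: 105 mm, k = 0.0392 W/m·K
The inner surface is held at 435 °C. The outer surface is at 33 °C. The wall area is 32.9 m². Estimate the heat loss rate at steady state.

Using the resistance-network approach (series):
R_aluminium = L/(kA) = 0.0011/(233×32.9) = 1.435×10^-7 K/W
R_mineral wool = L/(kA) = 0.105/(0.0392×32.9) = 0.08142 K/W
R_total = 0.08142 K/W
Q = ΔT / R_total = 402 / 0.08142

Q ≈ 4940 W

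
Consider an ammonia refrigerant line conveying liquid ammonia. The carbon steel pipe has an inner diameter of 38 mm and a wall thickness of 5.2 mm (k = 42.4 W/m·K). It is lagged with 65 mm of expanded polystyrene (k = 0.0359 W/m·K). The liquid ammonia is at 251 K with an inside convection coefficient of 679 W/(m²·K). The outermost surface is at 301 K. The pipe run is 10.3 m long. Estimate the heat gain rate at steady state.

Q ≈ 88.8 W

Per-layer cylindrical resistances, series-summed:
R_inner film = 1/(h_i·2πr₁L) = 1/(679×2π×0.019×10.3) = 0.001198 K/W
R_carbon steel pipe wall = ln(24.2/19)/(2π×42.4×10.3) = 8.816×10^-5 K/W
R_expanded polystyrene = ln(89.2/24.2)/(2π×0.0359×10.3) = 0.5615 K/W
R_total = 0.5628 K/W
Q = ΔT/R_total = 50/0.5628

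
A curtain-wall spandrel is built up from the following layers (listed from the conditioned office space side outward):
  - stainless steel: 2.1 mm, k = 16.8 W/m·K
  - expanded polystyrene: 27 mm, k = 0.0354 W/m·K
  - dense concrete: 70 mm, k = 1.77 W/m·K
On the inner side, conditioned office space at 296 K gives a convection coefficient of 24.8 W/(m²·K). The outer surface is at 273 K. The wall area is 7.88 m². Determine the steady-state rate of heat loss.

Model the wall as resistances in series:
R_inner film = 1/(h_i·A) = 1/(24.8×7.88) = 0.005117 K/W
R_stainless steel = L/(kA) = 0.0021/(16.8×7.88) = 1.586×10^-5 K/W
R_expanded polystyrene = L/(kA) = 0.027/(0.0354×7.88) = 0.09679 K/W
R_dense concrete = L/(kA) = 0.07/(1.77×7.88) = 0.005019 K/W
R_total = 0.1069 K/W
Q = ΔT / R_total = 23 / 0.1069

Q ≈ 215 W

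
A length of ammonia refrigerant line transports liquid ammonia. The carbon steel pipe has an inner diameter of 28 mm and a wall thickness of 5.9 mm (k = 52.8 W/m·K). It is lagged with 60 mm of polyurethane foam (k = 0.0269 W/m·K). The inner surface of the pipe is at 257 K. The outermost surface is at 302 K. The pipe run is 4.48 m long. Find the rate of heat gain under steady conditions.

Q ≈ 24.5 W

Per-layer cylindrical resistances, series-summed:
R_carbon steel pipe wall = ln(19.9/14)/(2π×52.8×4.48) = 2.366×10^-4 K/W
R_polyurethane foam = ln(79.9/19.9)/(2π×0.0269×4.48) = 1.836 K/W
R_total = 1.836 K/W
Q = ΔT/R_total = 45/1.836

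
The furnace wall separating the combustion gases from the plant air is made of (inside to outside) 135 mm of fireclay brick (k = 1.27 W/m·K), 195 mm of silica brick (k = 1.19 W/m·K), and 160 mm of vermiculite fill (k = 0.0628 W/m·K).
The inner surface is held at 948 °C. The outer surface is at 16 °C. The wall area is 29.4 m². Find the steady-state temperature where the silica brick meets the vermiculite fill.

T ≈ 859 °C

Using the resistance-network approach (series):
R_fireclay brick = L/(kA) = 0.135/(1.27×29.4) = 0.003616 K/W
R_silica brick = L/(kA) = 0.195/(1.19×29.4) = 0.005574 K/W
R_vermiculite fill = L/(kA) = 0.16/(0.0628×29.4) = 0.08666 K/W
R_total = 0.09585 K/W;  Q = ΔT/R_total = 932/0.09585 = 9724 W
T_interface = T_inner − Q·ΣR(inner→interface) = 948 − 9720×0.009189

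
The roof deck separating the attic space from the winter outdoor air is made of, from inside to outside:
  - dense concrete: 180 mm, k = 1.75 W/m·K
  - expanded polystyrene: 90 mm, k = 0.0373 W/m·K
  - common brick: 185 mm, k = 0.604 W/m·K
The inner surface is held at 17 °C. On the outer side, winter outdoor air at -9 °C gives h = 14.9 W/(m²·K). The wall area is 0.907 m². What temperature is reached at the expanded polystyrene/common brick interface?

Model the wall as resistances in series:
R_dense concrete = L/(kA) = 0.18/(1.75×0.907) = 0.1134 K/W
R_expanded polystyrene = L/(kA) = 0.09/(0.0373×0.907) = 2.66 K/W
R_common brick = L/(kA) = 0.185/(0.604×0.907) = 0.3377 K/W
R_outer film = 1/(h_o·A) = 1/(14.9×0.907) = 0.074 K/W
R_total = 3.185 K/W;  Q = ΔT/R_total = 26/3.185 = 8.162 W
T_interface = T_inner − Q·ΣR(inner→interface) = 17 − 8.16×2.774

T ≈ -5.64 °C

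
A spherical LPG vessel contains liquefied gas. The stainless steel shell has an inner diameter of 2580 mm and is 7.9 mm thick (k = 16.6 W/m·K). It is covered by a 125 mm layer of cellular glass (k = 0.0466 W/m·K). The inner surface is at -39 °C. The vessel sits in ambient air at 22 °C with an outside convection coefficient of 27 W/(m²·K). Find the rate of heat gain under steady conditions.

Each spherical layer contributes R = (1/r_i − 1/r_o)/(4πk):
R_stainless steel shell = (1/1.29 − 1/1.2979)/(4π×16.6) = 2.262×10^-5 K/W
R_cellular glass = (1/1.2979 − 1/1.4229)/(4π×0.0466) = 0.1156 K/W
R_outer film = 1/(h·4πr_o²) = 1/(27×4π×1.4229²) = 0.001456 K/W
R_total = 0.1171 K/W
Q = ΔT/R_total = 61/0.1171

Q ≈ 521 W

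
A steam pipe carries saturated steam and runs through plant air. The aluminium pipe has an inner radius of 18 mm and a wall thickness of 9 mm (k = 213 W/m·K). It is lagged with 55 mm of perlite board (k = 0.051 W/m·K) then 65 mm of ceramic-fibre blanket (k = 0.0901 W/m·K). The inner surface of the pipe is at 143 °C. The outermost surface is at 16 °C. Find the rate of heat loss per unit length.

For a radial system each layer contributes R = ln(r_out/r_in)/(2πkL); films add R = 1/(hA).
R_aluminium pipe wall = ln(27/18)/(2π×213×1) = 3.03×10^-4 K/W
R_perlite board = ln(82/27)/(2π×0.051×1) = 3.467 K/W
R_ceramic-fibre blanket = ln(147/82)/(2π×0.0901×1) = 1.031 K/W
R_total = 4.498 K/W
Q = ΔT/R_total = 127/4.498

q′ ≈ 28.2 W/m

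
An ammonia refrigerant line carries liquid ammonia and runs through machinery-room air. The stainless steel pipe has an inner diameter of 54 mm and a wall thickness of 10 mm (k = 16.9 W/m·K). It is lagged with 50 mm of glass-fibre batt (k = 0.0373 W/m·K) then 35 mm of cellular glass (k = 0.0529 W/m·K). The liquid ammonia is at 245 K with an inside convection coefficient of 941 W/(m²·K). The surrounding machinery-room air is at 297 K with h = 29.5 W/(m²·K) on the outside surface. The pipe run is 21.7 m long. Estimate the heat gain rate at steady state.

Q ≈ 239 W

For a radial system each layer contributes R = ln(r_out/r_in)/(2πkL); films add R = 1/(hA).
R_inner film = 1/(h_i·2πr₁L) = 1/(941×2π×0.027×21.7) = 2.887×10^-4 K/W
R_stainless steel pipe wall = ln(37/27)/(2π×16.9×21.7) = 1.367×10^-4 K/W
R_glass-fibre batt = ln(87/37)/(2π×0.0373×21.7) = 0.1681 K/W
R_cellular glass = ln(122/87)/(2π×0.0529×21.7) = 0.04688 K/W
R_outer film = 1/(h_o·2πr_oL) = 1/(29.5×2π×0.122×21.7) = 0.002038 K/W
R_total = 0.2175 K/W
Q = ΔT/R_total = 52/0.2175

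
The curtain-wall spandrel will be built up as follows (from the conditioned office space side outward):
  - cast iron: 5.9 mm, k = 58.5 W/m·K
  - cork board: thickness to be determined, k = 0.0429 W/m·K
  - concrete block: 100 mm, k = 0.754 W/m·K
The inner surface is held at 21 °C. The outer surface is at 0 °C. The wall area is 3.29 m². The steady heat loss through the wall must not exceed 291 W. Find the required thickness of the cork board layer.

L ≈ 4.49 mm

Series thermal resistances:
R_cast iron = L/(kA) = 0.0059/(58.5×3.29) = 3.065×10^-5 K/W
R_concrete block = L/(kA) = 0.1/(0.754×3.29) = 0.04031 K/W
Sum of the known resistances R_other = 0.04034 K/W
Required total resistance R_tot = ΔT/Q_allow = 21/291 = 0.07216 K/W
R_cork board = R_tot − R_other = 0.03182 K/W
L = R·k·A = 0.03182×0.0429×3.29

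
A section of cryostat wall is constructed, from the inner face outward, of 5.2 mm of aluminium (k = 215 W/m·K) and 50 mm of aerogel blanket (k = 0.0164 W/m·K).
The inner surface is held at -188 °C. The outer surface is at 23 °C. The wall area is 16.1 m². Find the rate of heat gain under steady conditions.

Q ≈ 1110 W

Series thermal resistances:
R_aluminium = L/(kA) = 0.0052/(215×16.1) = 1.502×10^-6 K/W
R_aerogel blanket = L/(kA) = 0.05/(0.0164×16.1) = 0.1894 K/W
R_total = 0.1894 K/W
Q = ΔT / R_total = 211 / 0.1894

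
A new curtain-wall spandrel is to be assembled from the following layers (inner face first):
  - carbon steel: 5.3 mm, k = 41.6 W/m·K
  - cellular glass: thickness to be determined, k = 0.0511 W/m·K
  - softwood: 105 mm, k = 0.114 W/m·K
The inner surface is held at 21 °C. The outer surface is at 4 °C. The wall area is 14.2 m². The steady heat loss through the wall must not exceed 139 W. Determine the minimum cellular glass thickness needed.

Series thermal resistances:
R_carbon steel = L/(kA) = 0.0053/(41.6×14.2) = 8.972×10^-6 K/W
R_softwood = L/(kA) = 0.105/(0.114×14.2) = 0.06486 K/W
Sum of the known resistances R_other = 0.06487 K/W
Required total resistance R_tot = ΔT/Q_allow = 17/139 = 0.1223 K/W
R_cellular glass = R_tot − R_other = 0.05743 K/W
L = R·k·A = 0.05743×0.0511×14.2

L ≈ 41.7 mm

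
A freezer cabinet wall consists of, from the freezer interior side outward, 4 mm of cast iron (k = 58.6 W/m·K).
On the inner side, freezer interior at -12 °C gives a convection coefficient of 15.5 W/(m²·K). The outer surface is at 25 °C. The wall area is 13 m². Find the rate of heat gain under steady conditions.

Q ≈ 7450 W

Thermal resistances in series:
R_inner film = 1/(h_i·A) = 1/(15.5×13) = 0.004963 K/W
R_cast iron = L/(kA) = 0.004/(58.6×13) = 5.251×10^-6 K/W
R_total = 0.004968 K/W
Q = ΔT / R_total = 37 / 0.004968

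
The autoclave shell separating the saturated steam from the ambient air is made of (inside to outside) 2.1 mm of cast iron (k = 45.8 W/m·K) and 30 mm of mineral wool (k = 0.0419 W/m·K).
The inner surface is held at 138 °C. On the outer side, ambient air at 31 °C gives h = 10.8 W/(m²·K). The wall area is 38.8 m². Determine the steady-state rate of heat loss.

Q ≈ 5130 W

Series thermal resistances:
R_cast iron = L/(kA) = 0.0021/(45.8×38.8) = 1.182×10^-6 K/W
R_mineral wool = L/(kA) = 0.03/(0.0419×38.8) = 0.01845 K/W
R_outer film = 1/(h_o·A) = 1/(10.8×38.8) = 0.002386 K/W
R_total = 0.02084 K/W
Q = ΔT / R_total = 107 / 0.02084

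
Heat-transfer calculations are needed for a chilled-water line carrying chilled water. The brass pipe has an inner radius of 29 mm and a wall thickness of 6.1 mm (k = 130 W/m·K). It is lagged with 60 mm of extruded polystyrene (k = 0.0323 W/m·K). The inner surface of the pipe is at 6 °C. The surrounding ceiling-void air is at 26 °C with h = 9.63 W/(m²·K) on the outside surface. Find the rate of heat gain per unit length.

q′ ≈ 3.93 W/m

Per-layer cylindrical resistances, series-summed:
R_brass pipe wall = ln(35.1/29)/(2π×130×1) = 2.337×10^-4 K/W
R_extruded polystyrene = ln(95.1/35.1)/(2π×0.0323×1) = 4.911 K/W
R_outer film = 1/(h_o·2πr_oL) = 1/(9.63×2π×0.0951×1) = 0.1738 K/W
R_total = 5.085 K/W
Q = ΔT/R_total = 20/5.085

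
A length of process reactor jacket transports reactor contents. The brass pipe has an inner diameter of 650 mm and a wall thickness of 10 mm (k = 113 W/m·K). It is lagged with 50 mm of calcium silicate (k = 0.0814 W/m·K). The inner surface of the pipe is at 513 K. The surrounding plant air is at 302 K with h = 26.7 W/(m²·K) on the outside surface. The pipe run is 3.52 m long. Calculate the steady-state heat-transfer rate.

Per-layer cylindrical resistances, series-summed:
R_brass pipe wall = ln(335/325)/(2π×113×3.52) = 1.213×10^-5 K/W
R_calcium silicate = ln(385/335)/(2π×0.0814×3.52) = 0.07727 K/W
R_outer film = 1/(h_o·2πr_oL) = 1/(26.7×2π×0.385×3.52) = 0.004399 K/W
R_total = 0.08168 K/W
Q = ΔT/R_total = 211/0.08168

Q ≈ 2580 W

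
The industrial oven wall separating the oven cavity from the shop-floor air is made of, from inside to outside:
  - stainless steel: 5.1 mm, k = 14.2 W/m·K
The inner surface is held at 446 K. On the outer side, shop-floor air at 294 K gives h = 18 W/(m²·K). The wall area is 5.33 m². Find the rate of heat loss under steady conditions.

Q ≈ 14500 W

Model the wall as resistances in series:
R_stainless steel = L/(kA) = 0.0051/(14.2×5.33) = 6.738×10^-5 K/W
R_outer film = 1/(h_o·A) = 1/(18×5.33) = 0.01042 K/W
R_total = 0.01049 K/W
Q = ΔT / R_total = 152 / 0.01049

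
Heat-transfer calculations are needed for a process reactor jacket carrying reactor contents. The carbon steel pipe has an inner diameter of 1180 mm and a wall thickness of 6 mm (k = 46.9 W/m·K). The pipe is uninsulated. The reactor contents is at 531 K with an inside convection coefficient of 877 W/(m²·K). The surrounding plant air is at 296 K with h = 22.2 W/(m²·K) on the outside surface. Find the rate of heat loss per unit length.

Cylindrical conduction, so R = ln(r₂/r₁)/(2πkL) per layer, in series:
R_inner film = 1/(h_i·2πr₁L) = 1/(877×2π×0.59×1) = 3.076×10^-4 K/W
R_carbon steel pipe wall = ln(596/590)/(2π×46.9×1) = 3.434×10^-5 K/W
R_outer film = 1/(h_o·2πr_oL) = 1/(22.2×2π×0.596×1) = 0.01203 K/W
R_total = 0.01237 K/W
Q = ΔT/R_total = 235/0.01237

q′ ≈ 19000 W/m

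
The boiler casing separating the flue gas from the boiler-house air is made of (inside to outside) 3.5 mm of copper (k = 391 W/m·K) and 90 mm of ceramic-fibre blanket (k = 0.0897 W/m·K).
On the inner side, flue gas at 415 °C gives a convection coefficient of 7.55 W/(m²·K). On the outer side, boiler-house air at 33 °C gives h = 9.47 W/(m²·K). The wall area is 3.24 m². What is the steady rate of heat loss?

Q ≈ 997 W

Treating each layer as a thermal resistance in series:
R_inner film = 1/(h_i·A) = 1/(7.55×3.24) = 0.04088 K/W
R_copper = L/(kA) = 0.0035/(391×3.24) = 2.763×10^-6 K/W
R_ceramic-fibre blanket = L/(kA) = 0.09/(0.0897×3.24) = 0.3097 K/W
R_outer film = 1/(h_o·A) = 1/(9.47×3.24) = 0.03259 K/W
R_total = 0.3831 K/W
Q = ΔT / R_total = 382 / 0.3831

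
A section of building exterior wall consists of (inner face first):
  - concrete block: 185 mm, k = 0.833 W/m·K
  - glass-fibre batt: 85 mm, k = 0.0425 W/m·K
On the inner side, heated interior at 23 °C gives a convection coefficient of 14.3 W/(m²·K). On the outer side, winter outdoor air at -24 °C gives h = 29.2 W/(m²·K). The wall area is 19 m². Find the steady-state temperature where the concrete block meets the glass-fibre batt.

Series thermal resistances:
R_inner film = 1/(h_i·A) = 1/(14.3×19) = 0.003681 K/W
R_concrete block = L/(kA) = 0.185/(0.833×19) = 0.01169 K/W
R_glass-fibre batt = L/(kA) = 0.085/(0.0425×19) = 0.1053 K/W
R_outer film = 1/(h_o·A) = 1/(29.2×19) = 0.001802 K/W
R_total = 0.1224 K/W;  Q = ΔT/R_total = 47/0.1224 = 383.9 W
T_interface = T_inner − Q·ΣR(inner→interface) = 23 − 384×0.01537

T ≈ 17.1 °C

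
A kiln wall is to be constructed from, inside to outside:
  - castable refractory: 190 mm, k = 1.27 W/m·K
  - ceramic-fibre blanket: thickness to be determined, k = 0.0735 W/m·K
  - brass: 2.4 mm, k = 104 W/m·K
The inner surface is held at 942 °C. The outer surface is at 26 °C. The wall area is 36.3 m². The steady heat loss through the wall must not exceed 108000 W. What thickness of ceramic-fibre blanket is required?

Series thermal resistances:
R_castable refractory = L/(kA) = 0.19/(1.27×36.3) = 0.004121 K/W
R_brass = L/(kA) = 0.0024/(104×36.3) = 6.357×10^-7 K/W
Sum of the known resistances R_other = 0.004122 K/W
Required total resistance R_tot = ΔT/Q_allow = 916/108000 = 0.008481 K/W
R_ceramic-fibre blanket = R_tot − R_other = 0.004359 K/W
L = R·k·A = 0.004359×0.0735×36.3

L ≈ 11.6 mm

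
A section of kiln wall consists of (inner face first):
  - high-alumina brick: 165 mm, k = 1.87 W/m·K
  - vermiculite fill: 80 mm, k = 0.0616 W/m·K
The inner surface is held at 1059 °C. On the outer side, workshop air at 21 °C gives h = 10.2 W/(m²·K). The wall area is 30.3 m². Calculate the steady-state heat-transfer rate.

Q ≈ 21200 W

Thermal resistances in series:
R_high-alumina brick = L/(kA) = 0.165/(1.87×30.3) = 0.002912 K/W
R_vermiculite fill = L/(kA) = 0.08/(0.0616×30.3) = 0.04286 K/W
R_outer film = 1/(h_o·A) = 1/(10.2×30.3) = 0.003236 K/W
R_total = 0.04901 K/W
Q = ΔT / R_total = 1038 / 0.04901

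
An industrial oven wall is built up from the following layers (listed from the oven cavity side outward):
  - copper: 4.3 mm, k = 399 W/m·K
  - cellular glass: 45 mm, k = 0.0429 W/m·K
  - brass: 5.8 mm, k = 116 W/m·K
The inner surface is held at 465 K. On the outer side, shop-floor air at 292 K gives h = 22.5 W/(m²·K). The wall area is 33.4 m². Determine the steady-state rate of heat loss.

Q ≈ 5280 W

Treating each layer as a thermal resistance in series:
R_copper = L/(kA) = 0.0043/(399×33.4) = 3.227×10^-7 K/W
R_cellular glass = L/(kA) = 0.045/(0.0429×33.4) = 0.03141 K/W
R_brass = L/(kA) = 0.0058/(116×33.4) = 1.497×10^-6 K/W
R_outer film = 1/(h_o·A) = 1/(22.5×33.4) = 0.001331 K/W
R_total = 0.03274 K/W
Q = ΔT / R_total = 173 / 0.03274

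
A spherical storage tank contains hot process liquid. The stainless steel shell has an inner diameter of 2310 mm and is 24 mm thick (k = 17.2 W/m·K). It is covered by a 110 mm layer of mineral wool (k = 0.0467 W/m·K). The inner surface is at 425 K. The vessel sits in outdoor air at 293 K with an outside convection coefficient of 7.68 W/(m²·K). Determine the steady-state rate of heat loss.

Q ≈ 1020 W

Radial (spherical) resistances in series:
R_stainless steel shell = (1/1.155 − 1/1.179)/(4π×17.2) = 8.154×10^-5 K/W
R_mineral wool = (1/1.179 − 1/1.289)/(4π×0.0467) = 0.1233 K/W
R_outer film = 1/(h·4πr_o²) = 1/(7.68×4π×1.289²) = 0.006236 K/W
R_total = 0.1297 K/W
Q = ΔT/R_total = 132/0.1297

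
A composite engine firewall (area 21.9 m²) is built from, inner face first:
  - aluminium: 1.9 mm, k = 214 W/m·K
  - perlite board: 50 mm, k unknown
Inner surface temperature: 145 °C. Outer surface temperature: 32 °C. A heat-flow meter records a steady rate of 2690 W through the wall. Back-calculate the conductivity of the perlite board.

k ≈ 0.0544 W/(m·K)

Series thermal resistances:
R_aluminium = L/(kA) = 0.0019/(214×21.9) = 4.054×10^-7 K/W
Sum of known resistances R_other = 4.054×10^-7 K/W
Total R = ΔT/Q = 113/2690 = 0.04201 K/W
R_perlite board = R_total − R_other = 0.04201 K/W
k = L/(R·A) = 0.05/(0.04201×21.9)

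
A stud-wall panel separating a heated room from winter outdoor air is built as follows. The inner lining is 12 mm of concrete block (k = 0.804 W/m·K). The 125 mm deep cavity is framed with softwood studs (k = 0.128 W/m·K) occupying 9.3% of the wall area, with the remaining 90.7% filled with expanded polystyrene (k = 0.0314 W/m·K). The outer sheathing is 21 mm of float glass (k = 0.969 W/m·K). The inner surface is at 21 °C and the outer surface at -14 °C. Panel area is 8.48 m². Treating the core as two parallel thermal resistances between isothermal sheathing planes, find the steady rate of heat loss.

Sheathing layers in series; stud and cavity paths in parallel between them.
R_inner = 0.012/(0.804×8.48) = 0.00176 K/W
R_stud  = 0.125/(0.128×0.093×8.48) = 1.238 K/W
R_cav   = 0.125/(0.0314×0.907×8.48) = 0.5176 K/W
1/R_core = 1/R_stud + 1/R_cav → R_core = 0.365 K/W
R_outer = 0.021/(0.969×8.48) = 0.002556 K/W
R_total = 0.3693 K/W
Q = ΔT/R_total = 35/0.3693

Q ≈ 94.8 W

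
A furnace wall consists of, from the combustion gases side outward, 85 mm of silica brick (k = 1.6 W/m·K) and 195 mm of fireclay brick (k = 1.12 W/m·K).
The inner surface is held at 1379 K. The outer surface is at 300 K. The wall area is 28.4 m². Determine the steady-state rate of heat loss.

Q ≈ 135000 W

Thermal resistances in series:
R_silica brick = L/(kA) = 0.085/(1.6×28.4) = 0.001871 K/W
R_fireclay brick = L/(kA) = 0.195/(1.12×28.4) = 0.006131 K/W
R_total = 0.008001 K/W
Q = ΔT / R_total = 1079 / 0.008001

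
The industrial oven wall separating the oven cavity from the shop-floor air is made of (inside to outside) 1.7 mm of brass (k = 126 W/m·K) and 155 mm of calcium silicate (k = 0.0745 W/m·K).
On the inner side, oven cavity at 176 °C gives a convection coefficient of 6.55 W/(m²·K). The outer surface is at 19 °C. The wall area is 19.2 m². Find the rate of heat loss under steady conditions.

Q ≈ 1350 W

Thermal resistances in series:
R_inner film = 1/(h_i·A) = 1/(6.55×19.2) = 0.007952 K/W
R_brass = L/(kA) = 0.0017/(126×19.2) = 7.027×10^-7 K/W
R_calcium silicate = L/(kA) = 0.155/(0.0745×19.2) = 0.1084 K/W
R_total = 0.1163 K/W
Q = ΔT / R_total = 157 / 0.1163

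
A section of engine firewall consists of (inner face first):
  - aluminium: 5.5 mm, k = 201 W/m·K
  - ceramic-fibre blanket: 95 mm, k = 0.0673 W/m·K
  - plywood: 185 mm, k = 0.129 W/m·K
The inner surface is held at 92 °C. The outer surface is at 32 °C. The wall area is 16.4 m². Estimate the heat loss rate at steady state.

Q ≈ 346 W

Using the resistance-network approach (series):
R_aluminium = L/(kA) = 0.0055/(201×16.4) = 1.668×10^-6 K/W
R_ceramic-fibre blanket = L/(kA) = 0.095/(0.0673×16.4) = 0.08607 K/W
R_plywood = L/(kA) = 0.185/(0.129×16.4) = 0.08745 K/W
R_total = 0.1735 K/W
Q = ΔT / R_total = 60 / 0.1735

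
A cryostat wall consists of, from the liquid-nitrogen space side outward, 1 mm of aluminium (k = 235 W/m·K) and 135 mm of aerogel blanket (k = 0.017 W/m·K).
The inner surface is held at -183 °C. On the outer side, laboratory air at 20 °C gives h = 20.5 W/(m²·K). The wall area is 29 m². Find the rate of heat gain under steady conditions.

Treating each layer as a thermal resistance in series:
R_aluminium = L/(kA) = 0.001/(235×29) = 1.467×10^-7 K/W
R_aerogel blanket = L/(kA) = 0.135/(0.017×29) = 0.2738 K/W
R_outer film = 1/(h_o·A) = 1/(20.5×29) = 0.001682 K/W
R_total = 0.2755 K/W
Q = ΔT / R_total = 203 / 0.2755

Q ≈ 737 W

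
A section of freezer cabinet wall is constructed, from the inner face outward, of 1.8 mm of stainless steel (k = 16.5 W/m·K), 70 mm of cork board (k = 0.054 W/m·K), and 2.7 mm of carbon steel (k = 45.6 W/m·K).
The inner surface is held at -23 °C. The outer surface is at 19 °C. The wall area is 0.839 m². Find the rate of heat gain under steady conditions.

Series thermal resistances:
R_stainless steel = L/(kA) = 0.0018/(16.5×0.839) = 1.3×10^-4 K/W
R_cork board = L/(kA) = 0.07/(0.054×0.839) = 1.545 K/W
R_carbon steel = L/(kA) = 0.0027/(45.6×0.839) = 7.057×10^-5 K/W
R_total = 1.545 K/W
Q = ΔT / R_total = 42 / 1.545

Q ≈ 27.2 W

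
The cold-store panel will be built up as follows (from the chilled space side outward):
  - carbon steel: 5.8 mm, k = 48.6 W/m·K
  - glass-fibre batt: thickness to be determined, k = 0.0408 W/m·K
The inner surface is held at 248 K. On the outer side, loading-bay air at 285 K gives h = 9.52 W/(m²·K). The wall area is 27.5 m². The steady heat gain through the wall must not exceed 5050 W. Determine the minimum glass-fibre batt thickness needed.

Treating each layer as a thermal resistance in series:
R_carbon steel = L/(kA) = 0.0058/(48.6×27.5) = 4.34×10^-6 K/W
R_outer film = 1/(h_o·A) = 1/(9.52×27.5) = 0.00382 K/W
Sum of the known resistances R_other = 0.003824 K/W
Required total resistance R_tot = ΔT/Q_allow = 37/5050 = 0.007327 K/W
R_glass-fibre batt = R_tot − R_other = 0.003503 K/W
L = R·k·A = 0.003503×0.0408×27.5

L ≈ 3.93 mm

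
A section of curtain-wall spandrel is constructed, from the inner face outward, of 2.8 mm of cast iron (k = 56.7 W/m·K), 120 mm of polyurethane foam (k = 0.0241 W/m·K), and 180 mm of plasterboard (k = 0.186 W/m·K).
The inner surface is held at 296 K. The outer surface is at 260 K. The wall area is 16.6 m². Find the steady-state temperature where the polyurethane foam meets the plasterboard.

T ≈ 266 K

Series thermal resistances:
R_cast iron = L/(kA) = 0.0028/(56.7×16.6) = 2.975×10^-6 K/W
R_polyurethane foam = L/(kA) = 0.12/(0.0241×16.6) = 0.3 K/W
R_plasterboard = L/(kA) = 0.18/(0.186×16.6) = 0.0583 K/W
R_total = 0.3583 K/W;  Q = ΔT/R_total = 36/0.3583 = 100.5 W
T_interface = T_inner − Q·ΣR(inner→interface) = 296 − 100×0.3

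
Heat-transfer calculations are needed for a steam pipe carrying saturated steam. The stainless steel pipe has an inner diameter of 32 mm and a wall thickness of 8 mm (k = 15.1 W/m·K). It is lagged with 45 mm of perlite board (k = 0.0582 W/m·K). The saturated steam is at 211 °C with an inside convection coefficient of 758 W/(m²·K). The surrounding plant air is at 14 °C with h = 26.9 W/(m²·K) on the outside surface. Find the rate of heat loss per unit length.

Treating each annulus and film as a series resistance:
R_inner film = 1/(h_i·2πr₁L) = 1/(758×2π×0.016×1) = 0.01312 K/W
R_stainless steel pipe wall = ln(24/16)/(2π×15.1×1) = 0.004274 K/W
R_perlite board = ln(69/24)/(2π×0.0582×1) = 2.888 K/W
R_outer film = 1/(h_o·2πr_oL) = 1/(26.9×2π×0.069×1) = 0.08575 K/W
R_total = 2.991 K/W
Q = ΔT/R_total = 197/2.991

q′ ≈ 65.9 W/m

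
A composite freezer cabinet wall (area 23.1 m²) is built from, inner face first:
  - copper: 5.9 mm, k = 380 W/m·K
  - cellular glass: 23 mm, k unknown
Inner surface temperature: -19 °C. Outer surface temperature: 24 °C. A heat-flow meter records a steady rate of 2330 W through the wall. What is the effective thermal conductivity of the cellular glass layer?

Treating each layer as a thermal resistance in series:
R_copper = L/(kA) = 0.0059/(380×23.1) = 6.721×10^-7 K/W
Sum of known resistances R_other = 6.721×10^-7 K/W
Total R = ΔT/Q = 43/2330 = 0.01845 K/W
R_cellular glass = R_total − R_other = 0.01845 K/W
k = L/(R·A) = 0.023/(0.01845×23.1)

k ≈ 0.054 W/(m·K)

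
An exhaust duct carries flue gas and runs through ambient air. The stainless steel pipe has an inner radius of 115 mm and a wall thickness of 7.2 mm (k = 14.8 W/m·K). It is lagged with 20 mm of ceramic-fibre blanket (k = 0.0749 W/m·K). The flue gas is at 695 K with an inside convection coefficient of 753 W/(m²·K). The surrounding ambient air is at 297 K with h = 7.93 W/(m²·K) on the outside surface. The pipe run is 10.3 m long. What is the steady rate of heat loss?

Treating each annulus and film as a series resistance:
R_inner film = 1/(h_i·2πr₁L) = 1/(753×2π×0.115×10.3) = 1.784×10^-4 K/W
R_stainless steel pipe wall = ln(122.2/115)/(2π×14.8×10.3) = 6.34×10^-5 K/W
R_ceramic-fibre blanket = ln(142.2/122.2)/(2π×0.0749×10.3) = 0.03127 K/W
R_outer film = 1/(h_o·2πr_oL) = 1/(7.93×2π×0.1422×10.3) = 0.0137 K/W
R_total = 0.04521 K/W
Q = ΔT/R_total = 398/0.04521

Q ≈ 8800 W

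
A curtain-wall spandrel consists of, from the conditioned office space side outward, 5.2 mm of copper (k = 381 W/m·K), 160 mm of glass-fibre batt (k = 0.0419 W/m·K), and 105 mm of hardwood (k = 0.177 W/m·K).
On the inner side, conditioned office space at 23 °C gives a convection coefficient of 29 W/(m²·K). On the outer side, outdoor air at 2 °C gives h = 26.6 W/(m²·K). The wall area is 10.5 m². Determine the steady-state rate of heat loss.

Q ≈ 49.2 W

Thermal resistances in series:
R_inner film = 1/(h_i·A) = 1/(29×10.5) = 0.003284 K/W
R_copper = L/(kA) = 0.0052/(381×10.5) = 1.3×10^-6 K/W
R_glass-fibre batt = L/(kA) = 0.16/(0.0419×10.5) = 0.3637 K/W
R_hardwood = L/(kA) = 0.105/(0.177×10.5) = 0.0565 K/W
R_outer film = 1/(h_o·A) = 1/(26.6×10.5) = 0.00358 K/W
R_total = 0.427 K/W
Q = ΔT / R_total = 21 / 0.427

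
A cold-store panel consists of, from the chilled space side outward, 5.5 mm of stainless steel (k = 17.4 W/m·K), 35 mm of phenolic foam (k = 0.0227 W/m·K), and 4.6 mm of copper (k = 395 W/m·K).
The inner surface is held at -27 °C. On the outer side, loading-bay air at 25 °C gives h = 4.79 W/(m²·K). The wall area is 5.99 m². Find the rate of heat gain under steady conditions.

Q ≈ 178 W

Series thermal resistances:
R_stainless steel = L/(kA) = 0.0055/(17.4×5.99) = 5.277×10^-5 K/W
R_phenolic foam = L/(kA) = 0.035/(0.0227×5.99) = 0.2574 K/W
R_copper = L/(kA) = 0.0046/(395×5.99) = 1.944×10^-6 K/W
R_outer film = 1/(h_o·A) = 1/(4.79×5.99) = 0.03485 K/W
R_total = 0.2923 K/W
Q = ΔT / R_total = 52 / 0.2923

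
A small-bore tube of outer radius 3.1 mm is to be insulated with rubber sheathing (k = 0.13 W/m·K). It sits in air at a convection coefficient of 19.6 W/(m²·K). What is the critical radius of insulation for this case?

For a cylinder r_cr = k/h = 0.13/19.6
r_cr = 6.63 mm; since the bare radius (3.1 mm) is below r_cr, adding a thin layer of insulation will *increase* heat loss.

r_cr ≈ 6.63 mm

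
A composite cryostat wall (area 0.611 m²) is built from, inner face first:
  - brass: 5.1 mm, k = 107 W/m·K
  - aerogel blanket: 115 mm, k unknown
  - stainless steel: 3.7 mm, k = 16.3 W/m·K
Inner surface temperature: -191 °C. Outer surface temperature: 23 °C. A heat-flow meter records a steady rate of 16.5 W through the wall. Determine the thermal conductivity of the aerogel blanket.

Using the resistance-network approach (series):
R_brass = L/(kA) = 0.0051/(107×0.611) = 7.801×10^-5 K/W
R_stainless steel = L/(kA) = 0.0037/(16.3×0.611) = 3.715×10^-4 K/W
Sum of known resistances R_other = 4.495×10^-4 K/W
Total R = ΔT/Q = 214/16.5 = 12.97 K/W
R_aerogel blanket = R_total − R_other = 12.97 K/W
k = L/(R·A) = 0.115/(12.97×0.611)

k ≈ 0.0145 W/(m·K)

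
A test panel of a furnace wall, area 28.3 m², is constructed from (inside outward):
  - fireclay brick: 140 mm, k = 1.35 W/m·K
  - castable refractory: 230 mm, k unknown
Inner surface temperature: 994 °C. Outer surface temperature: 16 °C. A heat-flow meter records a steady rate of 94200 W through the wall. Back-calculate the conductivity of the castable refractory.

Model the wall as resistances in series:
R_fireclay brick = L/(kA) = 0.14/(1.35×28.3) = 0.003664 K/W
Sum of known resistances R_other = 0.003664 K/W
Total R = ΔT/Q = 978/94200 = 0.01038 K/W
R_castable refractory = R_total − R_other = 0.006718 K/W
k = L/(R·A) = 0.23/(0.006718×28.3)

k ≈ 1.21 W/(m·K)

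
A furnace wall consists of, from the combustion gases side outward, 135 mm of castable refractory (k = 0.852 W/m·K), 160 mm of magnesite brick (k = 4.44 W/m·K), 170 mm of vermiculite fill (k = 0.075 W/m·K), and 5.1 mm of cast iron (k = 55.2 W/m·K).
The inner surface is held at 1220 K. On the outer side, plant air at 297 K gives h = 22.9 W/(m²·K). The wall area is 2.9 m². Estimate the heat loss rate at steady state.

Series thermal resistances:
R_castable refractory = L/(kA) = 0.135/(0.852×2.9) = 0.05464 K/W
R_magnesite brick = L/(kA) = 0.16/(4.44×2.9) = 0.01243 K/W
R_vermiculite fill = L/(kA) = 0.17/(0.075×2.9) = 0.7816 K/W
R_cast iron = L/(kA) = 0.0051/(55.2×2.9) = 3.186×10^-5 K/W
R_outer film = 1/(h_o·A) = 1/(22.9×2.9) = 0.01506 K/W
R_total = 0.8638 K/W
Q = ΔT / R_total = 923 / 0.8638

Q ≈ 1070 W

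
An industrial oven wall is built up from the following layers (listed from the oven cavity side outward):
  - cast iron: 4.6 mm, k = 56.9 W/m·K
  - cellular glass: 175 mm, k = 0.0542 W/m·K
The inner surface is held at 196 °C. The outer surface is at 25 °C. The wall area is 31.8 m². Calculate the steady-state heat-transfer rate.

Series thermal resistances:
R_cast iron = L/(kA) = 0.0046/(56.9×31.8) = 2.542×10^-6 K/W
R_cellular glass = L/(kA) = 0.175/(0.0542×31.8) = 0.1015 K/W
R_total = 0.1015 K/W
Q = ΔT / R_total = 171 / 0.1015

Q ≈ 1680 W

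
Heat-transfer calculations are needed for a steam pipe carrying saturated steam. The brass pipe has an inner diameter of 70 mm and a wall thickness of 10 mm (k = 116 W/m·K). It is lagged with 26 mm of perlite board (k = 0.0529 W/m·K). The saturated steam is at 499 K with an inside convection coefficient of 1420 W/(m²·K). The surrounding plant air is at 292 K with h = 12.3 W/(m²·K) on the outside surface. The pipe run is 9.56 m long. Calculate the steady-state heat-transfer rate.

Q ≈ 1270 W

Cylindrical conduction, so R = ln(r₂/r₁)/(2πkL) per layer, in series:
R_inner film = 1/(h_i·2πr₁L) = 1/(1420×2π×0.035×9.56) = 3.35×10^-4 K/W
R_brass pipe wall = ln(45/35)/(2π×116×9.56) = 3.607×10^-5 K/W
R_perlite board = ln(71/45)/(2π×0.0529×9.56) = 0.1435 K/W
R_outer film = 1/(h_o·2πr_oL) = 1/(12.3×2π×0.071×9.56) = 0.01906 K/W
R_total = 0.1629 K/W
Q = ΔT/R_total = 207/0.1629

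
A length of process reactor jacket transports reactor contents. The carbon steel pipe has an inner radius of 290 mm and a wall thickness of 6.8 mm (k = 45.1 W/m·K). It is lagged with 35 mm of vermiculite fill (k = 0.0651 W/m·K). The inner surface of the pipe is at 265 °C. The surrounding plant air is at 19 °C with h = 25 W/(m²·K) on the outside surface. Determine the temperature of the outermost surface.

Treating each annulus and film as a series resistance:
R_carbon steel pipe wall = ln(296.8/290)/(2π×45.1×1) = 8.179×10^-5 K/W
R_vermiculite fill = ln(331.8/296.8)/(2π×0.0651×1) = 0.2725 K/W
R_outer film = 1/(h_o·2πr_oL) = 1/(25×2π×0.3318×1) = 0.01919 K/W
R_total = 0.2918 K/W
Q = ΔT/R_total = 246/0.2918
Q = 843 W/m
T_interface = T_inner − Q·ΣR(inner→interface) = 265 − 843×0.2726

T ≈ 35.2 °C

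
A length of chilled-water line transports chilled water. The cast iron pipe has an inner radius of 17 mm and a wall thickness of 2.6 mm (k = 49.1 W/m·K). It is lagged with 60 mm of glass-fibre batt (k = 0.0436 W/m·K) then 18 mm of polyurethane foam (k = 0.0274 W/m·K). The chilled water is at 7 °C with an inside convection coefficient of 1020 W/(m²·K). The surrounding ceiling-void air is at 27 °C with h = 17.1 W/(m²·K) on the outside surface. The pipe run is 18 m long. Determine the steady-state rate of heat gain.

Q ≈ 56.2 W

Per-layer cylindrical resistances, series-summed:
R_inner film = 1/(h_i·2πr₁L) = 1/(1020×2π×0.017×18) = 5.099×10^-4 K/W
R_cast iron pipe wall = ln(19.6/17)/(2π×49.1×18) = 2.563×10^-5 K/W
R_glass-fibre batt = ln(79.6/19.6)/(2π×0.0436×18) = 0.2842 K/W
R_polyurethane foam = ln(97.6/79.6)/(2π×0.0274×18) = 0.06579 K/W
R_outer film = 1/(h_o·2πr_oL) = 1/(17.1×2π×0.0976×18) = 0.005298 K/W
R_total = 0.3558 K/W
Q = ΔT/R_total = 20/0.3558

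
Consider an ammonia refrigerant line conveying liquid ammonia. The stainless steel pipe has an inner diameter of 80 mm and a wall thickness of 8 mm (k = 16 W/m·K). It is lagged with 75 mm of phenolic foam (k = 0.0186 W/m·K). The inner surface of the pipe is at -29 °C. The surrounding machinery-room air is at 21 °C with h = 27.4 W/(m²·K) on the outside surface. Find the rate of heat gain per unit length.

For a radial system each layer contributes R = ln(r_out/r_in)/(2πkL); films add R = 1/(hA).
R_stainless steel pipe wall = ln(48/40)/(2π×16×1) = 0.001814 K/W
R_phenolic foam = ln(123/48)/(2π×0.0186×1) = 8.052 K/W
R_outer film = 1/(h_o·2πr_oL) = 1/(27.4×2π×0.123×1) = 0.04722 K/W
R_total = 8.101 K/W
Q = ΔT/R_total = 50/8.101

q′ ≈ 6.17 W/m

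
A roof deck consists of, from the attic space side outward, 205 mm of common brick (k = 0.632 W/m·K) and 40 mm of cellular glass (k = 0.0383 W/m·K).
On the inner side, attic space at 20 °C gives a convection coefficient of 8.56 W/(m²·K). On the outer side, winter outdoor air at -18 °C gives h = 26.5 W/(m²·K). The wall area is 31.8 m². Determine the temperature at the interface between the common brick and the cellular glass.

Treating each layer as a thermal resistance in series:
R_inner film = 1/(h_i·A) = 1/(8.56×31.8) = 0.003674 K/W
R_common brick = L/(kA) = 0.205/(0.632×31.8) = 0.0102 K/W
R_cellular glass = L/(kA) = 0.04/(0.0383×31.8) = 0.03284 K/W
R_outer film = 1/(h_o·A) = 1/(26.5×31.8) = 0.001187 K/W
R_total = 0.0479 K/W;  Q = ΔT/R_total = 38/0.0479 = 793.3 W
T_interface = T_inner − Q·ΣR(inner→interface) = 20 − 793×0.01387

T ≈ 8.99 °C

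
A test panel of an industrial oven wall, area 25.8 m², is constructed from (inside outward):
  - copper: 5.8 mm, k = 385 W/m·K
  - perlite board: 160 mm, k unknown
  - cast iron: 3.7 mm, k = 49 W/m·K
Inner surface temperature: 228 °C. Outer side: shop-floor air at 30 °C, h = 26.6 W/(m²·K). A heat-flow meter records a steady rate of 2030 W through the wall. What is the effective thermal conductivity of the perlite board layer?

Thermal resistances in series:
R_copper = L/(kA) = 0.0058/(385×25.8) = 5.839×10^-7 K/W
R_cast iron = L/(kA) = 0.0037/(49×25.8) = 2.927×10^-6 K/W
R_outer film = 1/(h_o·A) = 1/(26.6×25.8) = 0.001457 K/W
Sum of known resistances R_other = 0.001461 K/W
Total R = ΔT/Q = 198/2030 = 0.09754 K/W
R_perlite board = R_total − R_other = 0.09608 K/W
k = L/(R·A) = 0.16/(0.09608×25.8)

k ≈ 0.0645 W/(m·K)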